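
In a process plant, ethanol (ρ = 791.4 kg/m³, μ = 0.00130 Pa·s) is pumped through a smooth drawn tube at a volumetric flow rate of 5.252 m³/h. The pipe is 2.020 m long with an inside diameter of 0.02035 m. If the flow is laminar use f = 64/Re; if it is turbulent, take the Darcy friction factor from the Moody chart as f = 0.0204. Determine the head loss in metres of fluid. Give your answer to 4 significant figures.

Q = 5.252 m³/h = 5.252/3600 = 0.001459 m³/s.
Cross-sectional area A = πD²/4 = π(0.02035)²/4 = 0.0003253 m²; mean velocity V = Q/A = 0.001459/0.0003253 = 4.485 m/s.
Reynolds number Re = ρVD/μ = 791.4 · 4.485 · 0.02035 / 0.0013 = 5.557e+04.
Re > 4000 → turbulent; use the Moody-chart value f = 0.0204.
Darcy-Weisbach: ΔP = f(L/D)(ρV²/2) = 0.0204·(2.02/0.02035)·(791.4·4.485²/2) = 0.0204·99.26·7961 = 1.612e+04 Pa.
Head loss h_f = ΔP/(ρg) = 1.612e+04/(791.4·9.81) = 2.076 m.

h_f ≈ 2.076 m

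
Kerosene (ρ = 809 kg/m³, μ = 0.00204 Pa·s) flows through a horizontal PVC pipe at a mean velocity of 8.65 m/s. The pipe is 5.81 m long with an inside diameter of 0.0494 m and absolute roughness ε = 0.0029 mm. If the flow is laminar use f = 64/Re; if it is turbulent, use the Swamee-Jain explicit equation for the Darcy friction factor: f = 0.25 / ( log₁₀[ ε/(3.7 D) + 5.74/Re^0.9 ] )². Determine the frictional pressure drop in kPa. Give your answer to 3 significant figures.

ΔP ≈ 58.8 kPa

Reynolds number Re = ρVD/μ = 809 · 8.65 · 0.0494 / 0.00204 = 1.695e+05.
Re > 4000 → turbulent. Relative roughness ε/D = 2.9e-06/0.0494 = 5.87e-05. Swamee-Jain: f = 0.25/(log₁₀[5.87e-05/3.7 + 5.74/1.695e+05^0.9])² = 0.25/(log₁₀[1.59e-05 + 0.000113])² = 0.25/(-3.89)² = 0.01652.
Darcy-Weisbach: ΔP = f(L/D)(ρV²/2) = 0.01652·(5.81/0.0494)·(809·8.65²/2) = 0.01652·117.6·3.027e+04 = 5.88e+04 Pa.
ΔP = 5.88e+04 Pa = 58.8 kPa.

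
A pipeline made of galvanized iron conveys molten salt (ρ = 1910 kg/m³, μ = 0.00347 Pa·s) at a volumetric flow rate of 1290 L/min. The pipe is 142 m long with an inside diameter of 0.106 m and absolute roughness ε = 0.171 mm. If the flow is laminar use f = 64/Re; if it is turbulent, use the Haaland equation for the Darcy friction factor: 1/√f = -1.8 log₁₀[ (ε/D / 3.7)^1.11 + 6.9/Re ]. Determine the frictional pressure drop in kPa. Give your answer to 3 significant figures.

ΔP ≈ 178 kPa

Q = 1290 L/min = 1290/60000 = 0.0215 m³/s.
Cross-sectional area A = πD²/4 = π(0.106)²/4 = 0.008825 m²; mean velocity V = Q/A = 0.0215/0.008825 = 2.436 m/s.
Reynolds number Re = ρVD/μ = 1910 · 2.436 · 0.106 / 0.00347 = 1.421e+05.
Re > 4000 → turbulent. Relative roughness ε/D = 0.000171/0.106 = 0.00161. Haaland: 1/√f = -1.8 log₁₀[(0.00161/3.7)^1.11 + 6.9/1.421e+05] = -1.8 log₁₀[0.000186 + 4.85e-05] = 6.533, so f = 0.02343.
Darcy-Weisbach: ΔP = f(L/D)(ρV²/2) = 0.02343·(142/0.106)·(1910·2.436²/2) = 0.02343·1340·5669 = 1.779e+05 Pa.
ΔP = 1.779e+05 Pa = 178 kPa.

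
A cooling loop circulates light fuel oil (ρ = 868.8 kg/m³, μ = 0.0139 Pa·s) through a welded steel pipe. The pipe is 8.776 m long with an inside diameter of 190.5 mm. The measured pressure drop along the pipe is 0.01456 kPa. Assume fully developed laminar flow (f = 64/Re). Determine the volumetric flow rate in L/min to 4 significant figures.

Q ≈ 231.5 L/min

For laminar flow, f = 64/Re with Re = ρVD/μ, so Darcy-Weisbach reduces to ΔP = 32μLV/D². Solving for V: V = ΔP·D²/(32μL) = 14.56·(0.1905)²/(32·0.0139·8.776) = 0.1354 m/s.
Check: Re = ρVD/μ = 868.8·0.1354·0.1905/0.0139 = 1612 < 2300, so the laminar assumption holds.
Q = V·A = 0.1354·(π/4·0.1905²) = 0.003858 m³/s = 231.5 L/min.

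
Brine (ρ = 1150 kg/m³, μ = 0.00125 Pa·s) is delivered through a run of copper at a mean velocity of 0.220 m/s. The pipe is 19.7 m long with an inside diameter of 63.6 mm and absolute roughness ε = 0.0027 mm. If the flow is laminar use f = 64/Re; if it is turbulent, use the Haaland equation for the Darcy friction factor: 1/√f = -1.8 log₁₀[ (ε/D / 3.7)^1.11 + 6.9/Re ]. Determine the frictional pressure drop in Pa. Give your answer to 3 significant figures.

ΔP ≈ 249 Pa

Reynolds number Re = ρVD/μ = 1150 · 0.22 · 0.0636 / 0.00125 = 1.287e+04.
Re > 4000 → turbulent. Relative roughness ε/D = 2.7e-06/0.0636 = 4.25e-05. Haaland: 1/√f = -1.8 log₁₀[(4.25e-05/3.7)^1.11 + 6.9/1.287e+04] = -1.8 log₁₀[3.28e-06 + 0.000536] = 5.883, so f = 0.0289.
Darcy-Weisbach: ΔP = f(L/D)(ρV²/2) = 0.0289·(19.7/0.0636)·(1150·0.22²/2) = 0.0289·309.7·27.83 = 249.1 Pa.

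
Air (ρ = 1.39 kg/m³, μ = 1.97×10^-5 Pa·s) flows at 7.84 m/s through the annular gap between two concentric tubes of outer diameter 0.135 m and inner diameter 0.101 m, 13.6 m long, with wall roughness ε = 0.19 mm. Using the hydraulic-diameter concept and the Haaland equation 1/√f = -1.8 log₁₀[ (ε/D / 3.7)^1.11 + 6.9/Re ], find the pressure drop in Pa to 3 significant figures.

ΔP ≈ 603 Pa

Hydraulic diameter D_h = 4A/P = D_o - D_i = 0.135 - 0.101 = 0.034 m.
Re = ρVD_h/μ = 1.39·7.84·0.034/1.97e-05 = 1.881e+04.
ε/D_h = 0.00019/0.034 = 0.00559; Haaland gives 1/√f = -1.8 log₁₀[0.000739+0.000367] = 5.321, so f = 0.03532.
ΔP = f(L/D_h)(ρV²/2) = 0.03532·13.6/0.034·42.72 = 603.5 Pa.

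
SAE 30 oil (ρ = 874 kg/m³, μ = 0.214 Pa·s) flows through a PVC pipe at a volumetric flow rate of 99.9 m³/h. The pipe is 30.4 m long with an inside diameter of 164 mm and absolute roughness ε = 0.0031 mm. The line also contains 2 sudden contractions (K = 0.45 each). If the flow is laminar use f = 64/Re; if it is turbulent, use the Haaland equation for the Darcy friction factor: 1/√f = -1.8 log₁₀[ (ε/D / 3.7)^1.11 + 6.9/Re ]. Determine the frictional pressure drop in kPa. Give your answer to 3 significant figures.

Q = 99.9 m³/h = 99.9/3600 = 0.02775 m³/s.
Cross-sectional area A = πD²/4 = π(0.164)²/4 = 0.02112 m²; mean velocity V = Q/A = 0.02775/0.02112 = 1.314 m/s.
Reynolds number Re = ρVD/μ = 874 · 1.314 · 0.164 / 0.214 = 879.9.
Re < 2300 → laminar flow, so f = 64/Re = 64/879.9 = 0.07274 (the turbulent correlation is not needed).
Total minor-loss coefficient ΣK = 2·0.45 = 0.9.
ΔP = [f·L/D + ΣK]·(ρV²/2) = [0.07274·30.4/0.164 + 0.9]·(874·1.314²/2) = [13.48 + 0.9]·754.1 = 1.085e+04 Pa.
ΔP = 1.085e+04 Pa = 10.8 kPa.

ΔP ≈ 10.8 kPa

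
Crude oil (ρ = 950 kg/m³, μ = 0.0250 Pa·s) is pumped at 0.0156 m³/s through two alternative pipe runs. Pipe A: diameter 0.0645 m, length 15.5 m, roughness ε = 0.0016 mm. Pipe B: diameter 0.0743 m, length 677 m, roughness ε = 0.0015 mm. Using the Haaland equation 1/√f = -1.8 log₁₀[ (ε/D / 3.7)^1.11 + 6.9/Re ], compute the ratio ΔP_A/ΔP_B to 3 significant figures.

ΔP_A/ΔP_B ≈ 0.0447

Pipe A: V = Q/A = 0.0156/0.003267 = 4.774 m/s; Re = 1.17e+04; ε/D = 2.48e-05; Haaland → f = 0.02962; ΔP_A = f(L/D)(ρV²/2) = 7.707e+04 Pa.
Pipe B: V = Q/A = 0.0156/0.004336 = 3.598 m/s; Re = 1.016e+04; ε/D = 2.02e-05; Haaland → f = 0.03077; ΔP_B = f(L/D)(ρV²/2) = 1.724e+06 Pa.
ΔP_A/ΔP_B = 7.707e+04/1.724e+06 = 0.0447.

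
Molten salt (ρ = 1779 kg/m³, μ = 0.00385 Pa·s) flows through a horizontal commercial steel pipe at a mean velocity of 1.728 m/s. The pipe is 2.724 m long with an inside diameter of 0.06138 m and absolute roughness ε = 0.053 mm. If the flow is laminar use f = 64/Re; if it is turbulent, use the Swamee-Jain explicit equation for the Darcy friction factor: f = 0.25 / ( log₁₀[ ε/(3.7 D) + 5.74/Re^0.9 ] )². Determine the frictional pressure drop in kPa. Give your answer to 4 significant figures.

ΔP ≈ 2.811 kPa

Reynolds number Re = ρVD/μ = 1779 · 1.728 · 0.06138 / 0.00385 = 4.901e+04.
Re > 4000 → turbulent. Relative roughness ε/D = 5.3e-05/0.06138 = 0.000863. Swamee-Jain: f = 0.25/(log₁₀[0.000863/3.7 + 5.74/4.901e+04^0.9])² = 0.25/(log₁₀[0.000233 + 0.000345])² = 0.25/(-3.238)² = 0.02385.
Darcy-Weisbach: ΔP = f(L/D)(ρV²/2) = 0.02385·(2.724/0.06138)·(1779·1.728²/2) = 0.02385·44.38·2656 = 2811 Pa.
ΔP = 2811 Pa = 2.811 kPa.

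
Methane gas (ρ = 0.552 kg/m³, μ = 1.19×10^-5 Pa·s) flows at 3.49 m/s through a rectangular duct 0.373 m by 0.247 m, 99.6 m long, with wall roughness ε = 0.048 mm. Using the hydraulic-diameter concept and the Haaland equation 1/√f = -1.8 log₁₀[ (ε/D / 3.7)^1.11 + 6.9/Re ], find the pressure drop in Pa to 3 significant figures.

Hydraulic diameter D_h = 4A/P = 4·(0.373·0.247)/(2·(0.373+0.247)) = 0.3685/1.24 = 0.2972 m.
Re = ρVD_h/μ = 0.552·3.49·0.2972/1.19e-05 = 4.811e+04.
ε/D_h = 4.8e-05/0.2972 = 0.000162; Haaland gives 1/√f = -1.8 log₁₀[1.45e-05+0.000143] = 6.843, so f = 0.02136.
ΔP = f(L/D_h)(ρV²/2) = 0.02136·99.6/0.2972·3.362 = 24.06 Pa.

ΔP ≈ 24.1 Pa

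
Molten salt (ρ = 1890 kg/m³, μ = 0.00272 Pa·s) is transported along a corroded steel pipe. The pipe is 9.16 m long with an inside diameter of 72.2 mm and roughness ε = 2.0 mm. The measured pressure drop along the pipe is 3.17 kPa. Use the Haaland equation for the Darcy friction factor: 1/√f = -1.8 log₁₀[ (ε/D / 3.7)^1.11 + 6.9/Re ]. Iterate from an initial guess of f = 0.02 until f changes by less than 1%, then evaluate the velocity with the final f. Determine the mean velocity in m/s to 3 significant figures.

Rearranging Darcy-Weisbach: V = √(2·ΔP·D/(f·L·ρ)). With ε/D = 0.002/0.0722 = 0.0277, iterate starting from f = 0.02:
  f = 0.02 → V = √(2·3170·0.0722/(0.02·9.16·1890)) = 1.15 m/s; Re = ρVD/μ = 5.768e+04; f → 0.05599
  f = 0.05599 → V = 0.6872 m/s; Re = 3.447e+04; f → 0.05636
Converged (Δf/f < 1%). With the final f = 0.05636: V = √(2·3170·0.0722/(0.05636·9.16·1890)) = 0.6849 m/s.

V ≈ 0.685 m/s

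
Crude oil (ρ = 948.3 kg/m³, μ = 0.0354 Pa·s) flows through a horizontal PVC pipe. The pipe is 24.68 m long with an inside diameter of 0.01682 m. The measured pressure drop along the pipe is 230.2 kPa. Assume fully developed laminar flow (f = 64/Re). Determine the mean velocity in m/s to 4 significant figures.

For laminar flow, f = 64/Re with Re = ρVD/μ, so Darcy-Weisbach reduces to ΔP = 32μLV/D². Solving for V: V = ΔP·D²/(32μL) = 2.302e+05·(0.01682)²/(32·0.0354·24.68) = 2.329 m/s.
Check: Re = ρVD/μ = 948.3·2.329·0.01682/0.0354 = 1050 < 2300, so the laminar assumption holds.

V ≈ 2.329 m/s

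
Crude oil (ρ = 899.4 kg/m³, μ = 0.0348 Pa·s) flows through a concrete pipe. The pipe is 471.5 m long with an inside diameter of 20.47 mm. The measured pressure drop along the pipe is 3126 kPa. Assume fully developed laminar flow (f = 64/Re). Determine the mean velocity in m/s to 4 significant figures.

For laminar flow, f = 64/Re with Re = ρVD/μ, so Darcy-Weisbach reduces to ΔP = 32μLV/D². Solving for V: V = ΔP·D²/(32μL) = 3.126e+06·(0.02047)²/(32·0.0348·471.5) = 2.495 m/s.
Check: Re = ρVD/μ = 899.4·2.495·0.02047/0.0348 = 1320 < 2300, so the laminar assumption holds.

V ≈ 2.495 m/s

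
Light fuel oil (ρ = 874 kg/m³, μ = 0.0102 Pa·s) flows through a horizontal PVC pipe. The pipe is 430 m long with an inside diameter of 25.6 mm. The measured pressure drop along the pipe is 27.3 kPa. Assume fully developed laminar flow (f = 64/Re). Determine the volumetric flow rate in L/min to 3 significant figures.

Q ≈ 3.94 L/min

For laminar flow, f = 64/Re with Re = ρVD/μ, so Darcy-Weisbach reduces to ΔP = 32μLV/D². Solving for V: V = ΔP·D²/(32μL) = 2.73e+04·(0.0256)²/(32·0.0102·430) = 0.1275 m/s.
Check: Re = ρVD/μ = 874·0.1275·0.0256/0.0102 = 279.6 < 2300, so the laminar assumption holds.
Q = V·A = 0.1275·(π/4·0.0256²) = 6.561e-05 m³/s = 3.94 L/min.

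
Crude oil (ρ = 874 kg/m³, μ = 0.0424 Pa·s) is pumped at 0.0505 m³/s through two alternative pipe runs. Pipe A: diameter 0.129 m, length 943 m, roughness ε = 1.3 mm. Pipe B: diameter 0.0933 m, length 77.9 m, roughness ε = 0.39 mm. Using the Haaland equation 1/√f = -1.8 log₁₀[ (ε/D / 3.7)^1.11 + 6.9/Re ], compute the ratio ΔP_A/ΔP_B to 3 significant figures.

ΔP_A/ΔP_B ≈ 2.99

Pipe A: V = Q/A = 0.0505/0.01307 = 3.864 m/s; Re = 1.027e+04; ε/D = 0.0101; Haaland → f = 0.043; ΔP_A = f(L/D)(ρV²/2) = 2.051e+06 Pa.
Pipe B: V = Q/A = 0.0505/0.006837 = 7.386 m/s; Re = 1.421e+04; ε/D = 0.00418; Haaland → f = 0.0345; ΔP_B = f(L/D)(ρV²/2) = 6.869e+05 Pa.
ΔP_A/ΔP_B = 2.051e+06/6.869e+05 = 2.99.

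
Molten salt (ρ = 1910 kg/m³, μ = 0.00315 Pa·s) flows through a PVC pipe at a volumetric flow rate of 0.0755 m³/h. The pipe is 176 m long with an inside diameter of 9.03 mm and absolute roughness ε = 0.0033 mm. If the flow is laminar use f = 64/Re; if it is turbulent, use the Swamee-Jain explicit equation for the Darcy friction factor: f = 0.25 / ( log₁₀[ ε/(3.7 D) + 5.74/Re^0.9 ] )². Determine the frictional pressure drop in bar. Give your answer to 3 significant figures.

ΔP ≈ 0.712 bar

Q = 0.0755 m³/h = 0.0755/3600 = 2.097e-05 m³/s.
Cross-sectional area A = πD²/4 = π(0.00903)²/4 = 6.404e-05 m²; mean velocity V = Q/A = 2.097e-05/6.404e-05 = 0.3275 m/s.
Reynolds number Re = ρVD/μ = 1910 · 0.3275 · 0.00903 / 0.00315 = 1793.
Re < 2300 → laminar flow, so f = 64/Re = 64/1793 = 0.03569 (the turbulent correlation is not needed).
Darcy-Weisbach: ΔP = f(L/D)(ρV²/2) = 0.03569·(176/0.00903)·(1910·0.3275²/2) = 0.03569·1.949e+04·102.4 = 7.125e+04 Pa.
ΔP = 7.125e+04 Pa = 0.712 bar.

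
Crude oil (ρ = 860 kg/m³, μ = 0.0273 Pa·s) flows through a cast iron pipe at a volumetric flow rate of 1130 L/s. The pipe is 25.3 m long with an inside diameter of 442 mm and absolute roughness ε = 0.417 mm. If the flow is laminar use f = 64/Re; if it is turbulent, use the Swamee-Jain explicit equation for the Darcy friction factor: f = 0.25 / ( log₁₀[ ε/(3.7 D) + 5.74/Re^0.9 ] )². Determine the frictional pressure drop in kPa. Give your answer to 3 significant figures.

Q = 1130 L/s = 1130/1000 = 1.13 m³/s.
Cross-sectional area A = πD²/4 = π(0.442)²/4 = 0.1534 m²; mean velocity V = Q/A = 1.13/0.1534 = 7.365 m/s.
Reynolds number Re = ρVD/μ = 860 · 7.365 · 0.442 / 0.0273 = 1.025e+05.
Re > 4000 → turbulent. Relative roughness ε/D = 0.000417/0.442 = 0.000943. Swamee-Jain: f = 0.25/(log₁₀[0.000943/3.7 + 5.74/1.025e+05^0.9])² = 0.25/(log₁₀[0.000255 + 0.000177])² = 0.25/(-3.364)² = 0.02209.
Darcy-Weisbach: ΔP = f(L/D)(ρV²/2) = 0.02209·(25.3/0.442)·(860·7.365²/2) = 0.02209·57.24·2.332e+04 = 2.949e+04 Pa.
ΔP = 2.949e+04 Pa = 29.5 kPa.

ΔP ≈ 29.5 kPa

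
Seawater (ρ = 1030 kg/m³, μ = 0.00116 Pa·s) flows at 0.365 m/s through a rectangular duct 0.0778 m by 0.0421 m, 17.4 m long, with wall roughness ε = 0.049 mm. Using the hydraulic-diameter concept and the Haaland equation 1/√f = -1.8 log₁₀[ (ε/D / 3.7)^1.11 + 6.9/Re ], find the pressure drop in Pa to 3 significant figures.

Hydraulic diameter D_h = 4A/P = 4·(0.0778·0.0421)/(2·(0.0778+0.0421)) = 0.0131/0.2398 = 0.05464 m.
Re = ρVD_h/μ = 1030·0.365·0.05464/0.00116 = 1.771e+04.
ε/D_h = 4.9e-05/0.05464 = 0.000897; Haaland gives 1/√f = -1.8 log₁₀[9.7e-05+0.00039] = 5.963, so f = 0.02812.
ΔP = f(L/D_h)(ρV²/2) = 0.02812·17.4/0.05464·68.61 = 614.5 Pa.

ΔP ≈ 615 Pa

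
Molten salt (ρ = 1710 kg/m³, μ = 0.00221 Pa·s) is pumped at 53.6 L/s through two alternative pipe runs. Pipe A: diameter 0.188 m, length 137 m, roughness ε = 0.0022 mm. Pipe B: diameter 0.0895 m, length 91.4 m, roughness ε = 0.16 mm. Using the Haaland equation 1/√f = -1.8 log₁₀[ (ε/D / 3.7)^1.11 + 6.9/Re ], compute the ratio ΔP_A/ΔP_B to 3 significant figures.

ΔP_A/ΔP_B ≈ 0.0232

Pipe A: V = Q/A = 0.0536/0.02776 = 1.931 m/s; Re = 2.809e+05; ε/D = 1.17e-05; Haaland → f = 0.01461; ΔP_A = f(L/D)(ρV²/2) = 3.394e+04 Pa.
Pipe B: V = Q/A = 0.0536/0.006291 = 8.52 m/s; Re = 5.9e+05; ε/D = 0.00179; Haaland → f = 0.02308; ΔP_B = f(L/D)(ρV²/2) = 1.463e+06 Pa.
ΔP_A/ΔP_B = 3.394e+04/1.463e+06 = 0.0232.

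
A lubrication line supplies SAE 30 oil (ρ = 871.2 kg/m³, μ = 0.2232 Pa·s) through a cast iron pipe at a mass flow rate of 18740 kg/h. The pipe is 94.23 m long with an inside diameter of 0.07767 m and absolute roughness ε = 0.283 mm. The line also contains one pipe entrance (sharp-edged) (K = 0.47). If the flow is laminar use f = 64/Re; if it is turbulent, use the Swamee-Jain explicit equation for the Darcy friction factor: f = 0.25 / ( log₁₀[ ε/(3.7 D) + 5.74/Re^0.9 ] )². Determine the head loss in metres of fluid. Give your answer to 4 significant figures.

h_f ≈ 16.50 m

ṁ = 18740 kg/h = 18740/3600 = 5.206 kg/s.
A = πD²/4 = π(0.07767)²/4 = 0.004738 m²; mean velocity V = ṁ/(ρA) = 5.206/(871.2 · 0.004738) = 1.261 m/s.
Reynolds number Re = ρVD/μ = 871.2 · 1.261 · 0.07767 / 0.223 = 382.3.
Re < 2300 → laminar flow, so f = 64/Re = 64/382.3 = 0.1674 (the turbulent correlation is not needed).
Total minor-loss coefficient ΣK = 1·0.47 = 0.47.
ΔP = [f·L/D + ΣK]·(ρV²/2) = [0.1674·94.23/0.07767 + 0.47]·(871.2·1.261²/2) = [203.1 + 0.47]·692.8 = 1.41e+05 Pa.
Head loss h_f = ΔP/(ρg) = 1.41e+05/(871.2·9.81) = 16.50 m.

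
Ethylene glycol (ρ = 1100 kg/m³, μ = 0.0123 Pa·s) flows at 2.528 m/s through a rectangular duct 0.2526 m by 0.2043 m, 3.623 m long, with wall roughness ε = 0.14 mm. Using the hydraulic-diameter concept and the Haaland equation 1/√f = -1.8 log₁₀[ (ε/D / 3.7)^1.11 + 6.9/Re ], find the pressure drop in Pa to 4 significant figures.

ΔP ≈ 1271 Pa

Hydraulic diameter D_h = 4A/P = 4·(0.2526·0.2043)/(2·(0.2526+0.2043)) = 0.2064/0.9138 = 0.2259 m.
Re = ρVD_h/μ = 1100·2.528·0.2259/0.0123 = 5.107e+04.
ε/D_h = 0.00014/0.2259 = 0.00062; Haaland gives 1/√f = -1.8 log₁₀[6.44e-05+0.000135] = 6.66, so f = 0.02254.
ΔP = f(L/D_h)(ρV²/2) = 0.02254·3.623/0.2259·3515 = 1271 Pa.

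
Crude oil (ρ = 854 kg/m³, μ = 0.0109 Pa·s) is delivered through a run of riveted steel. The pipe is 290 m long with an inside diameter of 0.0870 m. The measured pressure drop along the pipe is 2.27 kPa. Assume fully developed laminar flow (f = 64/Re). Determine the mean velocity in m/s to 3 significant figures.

For laminar flow, f = 64/Re with Re = ρVD/μ, so Darcy-Weisbach reduces to ΔP = 32μLV/D². Solving for V: V = ΔP·D²/(32μL) = 2270·(0.087)²/(32·0.0109·290) = 0.1699 m/s.
Check: Re = ρVD/μ = 854·0.1699·0.087/0.0109 = 1158 < 2300, so the laminar assumption holds.

V ≈ 0.170 m/s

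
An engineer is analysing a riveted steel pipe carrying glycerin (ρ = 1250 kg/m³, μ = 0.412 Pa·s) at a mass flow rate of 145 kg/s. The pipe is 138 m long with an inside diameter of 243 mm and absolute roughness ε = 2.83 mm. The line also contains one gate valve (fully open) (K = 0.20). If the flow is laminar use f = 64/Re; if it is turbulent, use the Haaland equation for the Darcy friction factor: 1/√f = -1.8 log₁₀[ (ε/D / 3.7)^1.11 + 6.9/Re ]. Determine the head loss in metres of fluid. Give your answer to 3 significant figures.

A = πD²/4 = π(0.243)²/4 = 0.04638 m²; mean velocity V = ṁ/(ρA) = 145/(1250 · 0.04638) = 2.501 m/s.
Reynolds number Re = ρVD/μ = 1250 · 2.501 · 0.243 / 0.412 = 1844.
Re < 2300 → laminar flow, so f = 64/Re = 64/1844 = 0.03471 (the turbulent correlation is not needed).
Total minor-loss coefficient ΣK = 1·0.2 = 0.2.
ΔP = [f·L/D + ΣK]·(ρV²/2) = [0.03471·138/0.243 + 0.2]·(1250·2.501²/2) = [19.71 + 0.2]·3910 = 7.785e+04 Pa.
Head loss h_f = ΔP/(ρg) = 7.785e+04/(1250·9.81) = 6.35 m.

h_f ≈ 6.35 m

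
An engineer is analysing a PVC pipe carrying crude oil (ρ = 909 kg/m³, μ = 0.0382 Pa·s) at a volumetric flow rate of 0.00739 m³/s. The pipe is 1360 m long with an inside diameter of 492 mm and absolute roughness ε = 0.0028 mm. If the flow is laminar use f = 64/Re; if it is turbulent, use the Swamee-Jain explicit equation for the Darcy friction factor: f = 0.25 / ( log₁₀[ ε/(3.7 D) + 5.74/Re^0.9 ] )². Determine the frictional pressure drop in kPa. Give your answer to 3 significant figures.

Cross-sectional area A = πD²/4 = π(0.492)²/4 = 0.1901 m²; mean velocity V = Q/A = 0.00739/0.1901 = 0.03887 m/s.
Reynolds number Re = ρVD/μ = 909 · 0.03887 · 0.492 / 0.0382 = 455.1.
Re < 2300 → laminar flow, so f = 64/Re = 64/455.1 = 0.1406 (the turbulent correlation is not needed).
Darcy-Weisbach: ΔP = f(L/D)(ρV²/2) = 0.1406·(1360/0.492)·(909·0.03887²/2) = 0.1406·2764·0.6867 = 267 Pa.
ΔP = 267 Pa = 0.267 kPa.

ΔP ≈ 0.267 kPa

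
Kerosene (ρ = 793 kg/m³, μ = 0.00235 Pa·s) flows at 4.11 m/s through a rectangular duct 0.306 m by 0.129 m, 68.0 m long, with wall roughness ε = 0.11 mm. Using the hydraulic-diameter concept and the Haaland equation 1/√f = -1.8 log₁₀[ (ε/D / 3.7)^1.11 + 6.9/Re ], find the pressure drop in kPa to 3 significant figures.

Hydraulic diameter D_h = 4A/P = 4·(0.306·0.129)/(2·(0.306+0.129)) = 0.1579/0.87 = 0.1815 m.
Re = ρVD_h/μ = 793·4.11·0.1815/0.00235 = 2.517e+05.
ε/D_h = 0.00011/0.1815 = 0.000606; Haaland gives 1/√f = -1.8 log₁₀[6.28e-05+2.74e-05] = 7.281, so f = 0.01887.
ΔP = f(L/D_h)(ρV²/2) = 0.01887·68/0.1815·6698 = 4.734e+04 Pa.
ΔP = 47.3 kPa.

ΔP ≈ 47.3 kPa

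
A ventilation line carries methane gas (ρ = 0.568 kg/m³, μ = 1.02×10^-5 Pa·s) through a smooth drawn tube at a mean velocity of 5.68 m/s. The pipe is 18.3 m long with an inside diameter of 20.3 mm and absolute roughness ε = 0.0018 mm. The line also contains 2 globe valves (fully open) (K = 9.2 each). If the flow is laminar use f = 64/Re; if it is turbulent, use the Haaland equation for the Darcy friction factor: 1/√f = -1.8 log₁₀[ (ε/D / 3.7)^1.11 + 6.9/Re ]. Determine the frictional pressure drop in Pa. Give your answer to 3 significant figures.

Reynolds number Re = ρVD/μ = 0.568 · 5.68 · 0.0203 / 1.02e-05 = 6421.
Re > 4000 → turbulent. Relative roughness ε/D = 1.8e-06/0.0203 = 8.87e-05. Haaland: 1/√f = -1.8 log₁₀[(8.87e-05/3.7)^1.11 + 6.9/6421] = -1.8 log₁₀[7.44e-06 + 0.00107] = 5.338, so f = 0.03509.
Total minor-loss coefficient ΣK = 2·9.2 = 18.4.
ΔP = [f·L/D + ΣK]·(ρV²/2) = [0.03509·18.3/0.0203 + 18.4]·(0.568·5.68²/2) = [31.63 + 18.4]·9.163 = 458.4 Pa.

ΔP ≈ 458 Pa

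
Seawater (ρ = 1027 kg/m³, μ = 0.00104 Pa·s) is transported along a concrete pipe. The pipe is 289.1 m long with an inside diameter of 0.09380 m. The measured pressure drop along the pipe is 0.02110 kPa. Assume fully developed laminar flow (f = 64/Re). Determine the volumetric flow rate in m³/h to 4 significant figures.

For laminar flow, f = 64/Re with Re = ρVD/μ, so Darcy-Weisbach reduces to ΔP = 32μLV/D². Solving for V: V = ΔP·D²/(32μL) = 21.1·(0.0938)²/(32·0.00104·289.1) = 0.0193 m/s.
Check: Re = ρVD/μ = 1027·0.0193·0.0938/0.00104 = 1787 < 2300, so the laminar assumption holds.
Q = V·A = 0.0193·(π/4·0.0938²) = 0.0001333 m³/s = 0.4800 m³/h.

Q ≈ 0.4800 m³/h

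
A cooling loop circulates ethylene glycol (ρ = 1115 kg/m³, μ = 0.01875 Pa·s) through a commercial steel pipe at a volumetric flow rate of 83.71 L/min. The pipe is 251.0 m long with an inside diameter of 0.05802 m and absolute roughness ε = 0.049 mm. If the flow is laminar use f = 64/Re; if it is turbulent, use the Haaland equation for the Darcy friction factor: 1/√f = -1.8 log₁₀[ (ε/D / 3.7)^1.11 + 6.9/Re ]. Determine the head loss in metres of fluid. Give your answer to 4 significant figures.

Q = 83.71 L/min = 83.71/60000 = 0.001395 m³/s.
Cross-sectional area A = πD²/4 = π(0.05802)²/4 = 0.002644 m²; mean velocity V = Q/A = 0.001395/0.002644 = 0.5277 m/s.
Reynolds number Re = ρVD/μ = 1115 · 0.5277 · 0.05802 / 0.0187 = 1821.
Re < 2300 → laminar flow, so f = 64/Re = 64/1821 = 0.03515 (the turbulent correlation is not needed).
Darcy-Weisbach: ΔP = f(L/D)(ρV²/2) = 0.03515·(251/0.05802)·(1115·0.5277²/2) = 0.03515·4326·155.2 = 2.361e+04 Pa.
Head loss h_f = ΔP/(ρg) = 2.361e+04/(1115·9.81) = 2.158 m.

h_f ≈ 2.158 m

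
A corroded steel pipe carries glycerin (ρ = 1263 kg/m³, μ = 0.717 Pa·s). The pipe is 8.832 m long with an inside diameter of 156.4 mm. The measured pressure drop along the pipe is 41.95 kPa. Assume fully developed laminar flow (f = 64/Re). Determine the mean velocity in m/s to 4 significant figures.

V ≈ 5.064 m/s

For laminar flow, f = 64/Re with Re = ρVD/μ, so Darcy-Weisbach reduces to ΔP = 32μLV/D². Solving for V: V = ΔP·D²/(32μL) = 4.195e+04·(0.1564)²/(32·0.717·8.832) = 5.064 m/s.
Check: Re = ρVD/μ = 1263·5.064·0.1564/0.717 = 1395 < 2300, so the laminar assumption holds.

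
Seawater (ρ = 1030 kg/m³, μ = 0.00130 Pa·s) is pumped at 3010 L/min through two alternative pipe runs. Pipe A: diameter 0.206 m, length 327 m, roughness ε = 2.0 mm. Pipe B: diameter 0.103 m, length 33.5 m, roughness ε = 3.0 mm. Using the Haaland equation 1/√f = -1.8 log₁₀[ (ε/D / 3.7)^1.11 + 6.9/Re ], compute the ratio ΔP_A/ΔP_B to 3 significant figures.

Pipe A: V = Q/A = 0.05017/0.03333 = 1.505 m/s; Re = 2.457e+05; ε/D = 0.00971; Haaland → f = 0.03784; ΔP_A = f(L/D)(ρV²/2) = 7.008e+04 Pa.
Pipe B: V = Q/A = 0.05017/0.008332 = 6.021 m/s; Re = 4.913e+05; ε/D = 0.0291; Haaland → f = 0.05666; ΔP_B = f(L/D)(ρV²/2) = 3.44e+05 Pa.
ΔP_A/ΔP_B = 7.008e+04/3.44e+05 = 0.204.

ΔP_A/ΔP_B ≈ 0.204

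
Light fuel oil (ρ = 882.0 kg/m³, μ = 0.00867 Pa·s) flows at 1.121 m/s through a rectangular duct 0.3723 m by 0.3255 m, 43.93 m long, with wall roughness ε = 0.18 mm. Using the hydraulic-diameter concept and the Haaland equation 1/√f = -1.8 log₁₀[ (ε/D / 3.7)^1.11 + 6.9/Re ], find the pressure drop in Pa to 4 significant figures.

Hydraulic diameter D_h = 4A/P = 4·(0.3723·0.3255)/(2·(0.3723+0.3255)) = 0.4847/1.396 = 0.3473 m.
Re = ρVD_h/μ = 882·1.121·0.3473/0.00867 = 3.961e+04.
ε/D_h = 0.00018/0.3473 = 0.000518; Haaland gives 1/√f = -1.8 log₁₀[5.28e-05+0.000174] = 6.559, so f = 0.02324.
ΔP = f(L/D_h)(ρV²/2) = 0.02324·43.93/0.3473·554.2 = 1629 Pa.

ΔP ≈ 1629 Pa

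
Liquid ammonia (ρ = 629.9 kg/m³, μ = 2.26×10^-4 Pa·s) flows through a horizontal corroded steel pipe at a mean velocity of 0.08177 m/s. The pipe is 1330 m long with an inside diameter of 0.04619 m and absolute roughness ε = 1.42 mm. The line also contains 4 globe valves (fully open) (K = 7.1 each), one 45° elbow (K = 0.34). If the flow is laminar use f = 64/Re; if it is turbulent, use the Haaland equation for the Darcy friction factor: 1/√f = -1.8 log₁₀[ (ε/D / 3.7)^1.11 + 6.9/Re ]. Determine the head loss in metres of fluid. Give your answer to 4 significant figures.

Reynolds number Re = ρVD/μ = 629.9 · 0.08177 · 0.04619 / 0.000226 = 1.053e+04.
Re > 4000 → turbulent. Relative roughness ε/D = 0.00142/0.04619 = 0.0307. Haaland: 1/√f = -1.8 log₁₀[(0.0307/3.7)^1.11 + 6.9/1.053e+04] = -1.8 log₁₀[0.00491 + 0.000655] = 4.059, so f = 0.0607.
Total minor-loss coefficient ΣK = 4·7.1 + 1·0.34 = 28.7.
ΔP = [f·L/D + ΣK]·(ρV²/2) = [0.0607·1330/0.04619 + 28.7]·(629.9·0.08177²/2) = [1748 + 28.7]·2.106 = 3741 Pa.
Head loss h_f = ΔP/(ρg) = 3741/(629.9·9.81) = 0.6055 m.

h_f ≈ 0.6055 m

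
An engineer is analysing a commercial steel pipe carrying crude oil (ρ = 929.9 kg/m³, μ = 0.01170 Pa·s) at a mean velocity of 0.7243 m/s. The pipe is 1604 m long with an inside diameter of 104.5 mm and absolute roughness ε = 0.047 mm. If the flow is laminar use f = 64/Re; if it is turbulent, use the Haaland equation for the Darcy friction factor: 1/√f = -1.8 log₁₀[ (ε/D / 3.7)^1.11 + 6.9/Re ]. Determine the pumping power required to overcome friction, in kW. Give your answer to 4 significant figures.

Reynolds number Re = ρVD/μ = 929.9 · 0.7243 · 0.1045 / 0.0117 = 6016.
Re > 4000 → turbulent. Relative roughness ε/D = 4.7e-05/0.1045 = 0.00045. Haaland: 1/√f = -1.8 log₁₀[(0.00045/3.7)^1.11 + 6.9/6016] = -1.8 log₁₀[4.51e-05 + 0.00115] = 5.263, so f = 0.03611.
Darcy-Weisbach: ΔP = f(L/D)(ρV²/2) = 0.03611·(1604/0.1045)·(929.9·0.7243²/2) = 0.03611·1.535e+04·243.9 = 1.352e+05 Pa.
Q = V·A = 0.7243·0.008577 = 0.006212 m³/s.
Pumping power P = QΔP = 0.006212·1.352e+05 = 839.78 W = 0.8398 kW.

P ≈ 0.8398 kW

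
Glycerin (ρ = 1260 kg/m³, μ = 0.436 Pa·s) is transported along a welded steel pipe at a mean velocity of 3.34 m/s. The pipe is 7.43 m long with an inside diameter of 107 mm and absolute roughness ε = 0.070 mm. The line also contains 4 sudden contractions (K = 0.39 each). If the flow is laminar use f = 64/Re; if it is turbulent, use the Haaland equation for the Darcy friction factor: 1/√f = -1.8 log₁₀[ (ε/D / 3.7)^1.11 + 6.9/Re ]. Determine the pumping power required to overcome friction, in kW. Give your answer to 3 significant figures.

P ≈ 1.24 kW

Reynolds number Re = ρVD/μ = 1260 · 3.34 · 0.107 / 0.436 = 1033.
Re < 2300 → laminar flow, so f = 64/Re = 64/1033 = 0.06197 (the turbulent correlation is not needed).
Total minor-loss coefficient ΣK = 4·0.39 = 1.56.
ΔP = [f·L/D + ΣK]·(ρV²/2) = [0.06197·7.43/0.107 + 1.56]·(1260·3.34²/2) = [4.303 + 1.56]·7028 = 4.121e+04 Pa.
Q = V·A = 3.34·0.008992 = 0.03003 m³/s.
Pumping power P = QΔP = 0.03003·4.121e+04 = 1238 W = 1.24 kW.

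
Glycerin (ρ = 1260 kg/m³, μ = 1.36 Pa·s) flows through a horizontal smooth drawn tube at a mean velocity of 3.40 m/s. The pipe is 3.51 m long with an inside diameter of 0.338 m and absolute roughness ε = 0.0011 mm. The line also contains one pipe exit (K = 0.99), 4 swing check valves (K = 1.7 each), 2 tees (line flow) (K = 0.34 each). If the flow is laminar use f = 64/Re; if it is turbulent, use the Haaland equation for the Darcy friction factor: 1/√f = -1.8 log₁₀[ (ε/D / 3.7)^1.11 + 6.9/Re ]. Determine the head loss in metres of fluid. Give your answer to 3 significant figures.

h_f ≈ 5.36 m

Reynolds number Re = ρVD/μ = 1260 · 3.4 · 0.338 / 1.36 = 1065.
Re < 2300 → laminar flow, so f = 64/Re = 64/1065 = 0.06011 (the turbulent correlation is not needed).
Total minor-loss coefficient ΣK = 1·0.99 + 4·1.7 + 2·0.34 = 8.47.
ΔP = [f·L/D + ΣK]·(ρV²/2) = [0.06011·3.51/0.338 + 8.47]·(1260·3.4²/2) = [0.6242 + 8.47]·7283 = 6.623e+04 Pa.
Head loss h_f = ΔP/(ρg) = 6.623e+04/(1260·9.81) = 5.36 m.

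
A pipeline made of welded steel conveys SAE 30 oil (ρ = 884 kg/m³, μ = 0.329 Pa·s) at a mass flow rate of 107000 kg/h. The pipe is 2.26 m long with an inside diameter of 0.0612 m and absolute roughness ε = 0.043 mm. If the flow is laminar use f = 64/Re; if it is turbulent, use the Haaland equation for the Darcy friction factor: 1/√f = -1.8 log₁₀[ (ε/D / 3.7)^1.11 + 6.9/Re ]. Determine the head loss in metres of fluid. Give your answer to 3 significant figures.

h_f ≈ 8.37 m

ṁ = 107000 kg/h = 107000/3600 = 29.72 kg/s.
A = πD²/4 = π(0.0612)²/4 = 0.002942 m²; mean velocity V = ṁ/(ρA) = 29.72/(884 · 0.002942) = 11.43 m/s.
Reynolds number Re = ρVD/μ = 884 · 11.43 · 0.0612 / 0.329 = 1880.
Re < 2300 → laminar flow, so f = 64/Re = 64/1880 = 0.03405 (the turbulent correlation is not needed).
Darcy-Weisbach: ΔP = f(L/D)(ρV²/2) = 0.03405·(2.26/0.0612)·(884·11.43²/2) = 0.03405·36.93·5.774e+04 = 7.261e+04 Pa.
Head loss h_f = ΔP/(ρg) = 7.261e+04/(884·9.81) = 8.37 m.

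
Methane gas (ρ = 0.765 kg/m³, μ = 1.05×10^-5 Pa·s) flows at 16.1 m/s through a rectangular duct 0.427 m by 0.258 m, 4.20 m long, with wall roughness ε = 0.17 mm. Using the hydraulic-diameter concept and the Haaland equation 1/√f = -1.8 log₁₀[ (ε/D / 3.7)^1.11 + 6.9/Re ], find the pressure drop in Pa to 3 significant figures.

ΔP ≈ 23.3 Pa

Hydraulic diameter D_h = 4A/P = 4·(0.427·0.258)/(2·(0.427+0.258)) = 0.4407/1.37 = 0.3217 m.
Re = ρVD_h/μ = 0.765·16.1·0.3217/1.05e-05 = 3.773e+05.
ε/D_h = 0.00017/0.3217 = 0.000529; Haaland gives 1/√f = -1.8 log₁₀[5.39e-05+1.83e-05] = 7.454, so f = 0.018.
ΔP = f(L/D_h)(ρV²/2) = 0.018·4.2/0.3217·99.15 = 23.3 Pa.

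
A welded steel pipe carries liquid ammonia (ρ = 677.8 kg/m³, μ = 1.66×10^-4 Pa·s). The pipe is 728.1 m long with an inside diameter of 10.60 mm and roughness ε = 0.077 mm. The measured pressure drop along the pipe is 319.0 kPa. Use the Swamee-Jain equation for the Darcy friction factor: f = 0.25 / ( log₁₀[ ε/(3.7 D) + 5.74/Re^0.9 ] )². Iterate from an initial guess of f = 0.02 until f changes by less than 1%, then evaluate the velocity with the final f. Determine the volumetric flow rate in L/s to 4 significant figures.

Q ≈ 0.05352 L/s

Rearranging Darcy-Weisbach: V = √(2·ΔP·D/(f·L·ρ)). With ε/D = 7.7e-05/0.0106 = 0.00726, iterate starting from f = 0.02:
  f = 0.02 → V = √(2·3.19e+05·0.0106/(0.02·728.1·677.8)) = 0.8278 m/s; Re = ρVD/μ = 3.583e+04; f → 0.03653
  f = 0.03653 → V = 0.6125 m/s; Re = 2.651e+04; f → 0.03723
  f = 0.03723 → V = 0.6067 m/s; Re = 2.626e+04; f → 0.03726
Converged (Δf/f < 1%). With the final f = 0.03726: V = √(2·3.19e+05·0.0106/(0.03726·728.1·677.8)) = 0.6065 m/s.
Q = V·A = 0.6065·(π/4·0.0106²) = 5.352e-05 m³/s = 0.05352 L/s.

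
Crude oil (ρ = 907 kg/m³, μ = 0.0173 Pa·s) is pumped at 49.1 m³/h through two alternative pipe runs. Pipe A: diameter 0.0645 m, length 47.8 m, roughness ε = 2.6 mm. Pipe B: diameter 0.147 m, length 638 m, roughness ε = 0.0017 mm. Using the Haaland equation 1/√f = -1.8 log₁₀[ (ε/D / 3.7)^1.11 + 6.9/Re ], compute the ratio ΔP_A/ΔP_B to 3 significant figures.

Pipe A: V = Q/A = 0.01364/0.003267 = 4.174 m/s; Re = 1.412e+04; ε/D = 0.0403; Haaland → f = 0.06691; ΔP_A = f(L/D)(ρV²/2) = 3.918e+05 Pa.
Pipe B: V = Q/A = 0.01364/0.01697 = 0.8036 m/s; Re = 6193; ε/D = 1.16e-05; Haaland → f = 0.0354; ΔP_B = f(L/D)(ρV²/2) = 4.5e+04 Pa.
ΔP_A/ΔP_B = 3.918e+05/4.5e+04 = 8.71.

ΔP_A/ΔP_B ≈ 8.71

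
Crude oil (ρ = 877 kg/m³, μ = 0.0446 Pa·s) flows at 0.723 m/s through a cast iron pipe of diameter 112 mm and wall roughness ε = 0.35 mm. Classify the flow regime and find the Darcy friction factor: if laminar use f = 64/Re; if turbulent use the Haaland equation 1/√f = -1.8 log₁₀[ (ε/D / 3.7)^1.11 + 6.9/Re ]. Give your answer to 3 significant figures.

Re = ρVD/μ = 877·0.723·0.112/0.0446 = 1592.
Re < 2300 → laminar, so f = 64/Re = 0.04019 (roughness is irrelevant in laminar flow).

f ≈ 0.0402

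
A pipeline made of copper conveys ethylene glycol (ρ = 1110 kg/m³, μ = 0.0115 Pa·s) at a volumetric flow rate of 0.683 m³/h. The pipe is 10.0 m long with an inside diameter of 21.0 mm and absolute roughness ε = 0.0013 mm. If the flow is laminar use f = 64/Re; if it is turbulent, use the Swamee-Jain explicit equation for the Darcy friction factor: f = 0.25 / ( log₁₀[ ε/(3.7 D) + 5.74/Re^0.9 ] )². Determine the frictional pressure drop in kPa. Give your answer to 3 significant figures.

ΔP ≈ 4.57 kPa

Q = 0.683 m³/h = 0.683/3600 = 0.0001897 m³/s.
Cross-sectional area A = πD²/4 = π(0.021)²/4 = 0.0003464 m²; mean velocity V = Q/A = 0.0001897/0.0003464 = 0.5478 m/s.
Reynolds number Re = ρVD/μ = 1110 · 0.5478 · 0.021 / 0.0115 = 1110.
Re < 2300 → laminar flow, so f = 64/Re = 64/1110 = 0.05764 (the turbulent correlation is not needed).
Darcy-Weisbach: ΔP = f(L/D)(ρV²/2) = 0.05764·(10/0.021)·(1110·0.5478²/2) = 0.05764·476.2·166.5 = 4571 Pa.
ΔP = 4571 Pa = 4.57 kPa.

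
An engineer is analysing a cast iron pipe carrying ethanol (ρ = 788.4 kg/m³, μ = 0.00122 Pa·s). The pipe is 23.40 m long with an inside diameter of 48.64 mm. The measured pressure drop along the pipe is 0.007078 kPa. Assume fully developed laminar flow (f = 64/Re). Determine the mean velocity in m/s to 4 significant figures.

V ≈ 0.01833 m/s

For laminar flow, f = 64/Re with Re = ρVD/μ, so Darcy-Weisbach reduces to ΔP = 32μLV/D². Solving for V: V = ΔP·D²/(32μL) = 7.078·(0.04864)²/(32·0.00122·23.4) = 0.01833 m/s.
Check: Re = ρVD/μ = 788.4·0.01833·0.04864/0.00122 = 576.2 < 2300, so the laminar assumption holds.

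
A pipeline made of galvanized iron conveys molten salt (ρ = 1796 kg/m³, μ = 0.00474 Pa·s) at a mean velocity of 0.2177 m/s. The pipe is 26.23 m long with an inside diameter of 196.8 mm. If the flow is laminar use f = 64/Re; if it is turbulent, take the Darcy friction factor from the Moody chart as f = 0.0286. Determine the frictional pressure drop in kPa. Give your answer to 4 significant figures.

Reynolds number Re = ρVD/μ = 1796 · 0.2177 · 0.1968 / 0.00474 = 1.623e+04.
Re > 4000 → turbulent; use the Moody-chart value f = 0.0286.
Darcy-Weisbach: ΔP = f(L/D)(ρV²/2) = 0.0286·(26.23/0.1968)·(1796·0.2177²/2) = 0.0286·133.3·42.56 = 162.2 Pa.
ΔP = 162.2 Pa = 0.1622 kPa.

ΔP ≈ 0.1622 kPa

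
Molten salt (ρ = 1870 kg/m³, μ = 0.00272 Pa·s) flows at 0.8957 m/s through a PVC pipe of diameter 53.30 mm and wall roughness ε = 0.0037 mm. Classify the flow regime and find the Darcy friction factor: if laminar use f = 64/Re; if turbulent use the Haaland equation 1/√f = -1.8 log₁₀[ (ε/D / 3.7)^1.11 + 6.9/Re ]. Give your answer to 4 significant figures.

Re = ρVD/μ = 1870·0.8957·0.0533/0.00272 = 3.282e+04.
Re > 4000 → turbulent. ε/D = 3.7e-06/0.0533 = 6.94e-05; Haaland: 1/√f = -1.8 log₁₀[5.67e-06 + 0.00021] = 6.598, so f = 0.02297.

f ≈ 0.02297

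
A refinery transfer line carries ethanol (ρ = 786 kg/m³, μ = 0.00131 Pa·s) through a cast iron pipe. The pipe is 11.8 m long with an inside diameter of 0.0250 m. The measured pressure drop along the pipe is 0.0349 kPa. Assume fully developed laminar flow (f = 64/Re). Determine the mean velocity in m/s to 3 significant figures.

V ≈ 0.0441 m/s

For laminar flow, f = 64/Re with Re = ρVD/μ, so Darcy-Weisbach reduces to ΔP = 32μLV/D². Solving for V: V = ΔP·D²/(32μL) = 34.9·(0.025)²/(32·0.00131·11.8) = 0.0441 m/s.
Check: Re = ρVD/μ = 786·0.0441·0.025/0.00131 = 661.4 < 2300, so the laminar assumption holds.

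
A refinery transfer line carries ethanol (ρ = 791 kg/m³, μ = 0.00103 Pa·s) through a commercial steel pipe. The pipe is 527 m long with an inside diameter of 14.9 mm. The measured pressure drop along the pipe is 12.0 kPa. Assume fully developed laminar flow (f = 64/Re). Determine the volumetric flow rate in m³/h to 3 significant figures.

Q ≈ 0.0963 m³/h

For laminar flow, f = 64/Re with Re = ρVD/μ, so Darcy-Weisbach reduces to ΔP = 32μLV/D². Solving for V: V = ΔP·D²/(32μL) = 1.2e+04·(0.0149)²/(32·0.00103·527) = 0.1534 m/s.
Check: Re = ρVD/μ = 791·0.1534·0.0149/0.00103 = 1755 < 2300, so the laminar assumption holds.
Q = V·A = 0.1534·(π/4·0.0149²) = 2.674e-05 m³/s = 0.0963 m³/h.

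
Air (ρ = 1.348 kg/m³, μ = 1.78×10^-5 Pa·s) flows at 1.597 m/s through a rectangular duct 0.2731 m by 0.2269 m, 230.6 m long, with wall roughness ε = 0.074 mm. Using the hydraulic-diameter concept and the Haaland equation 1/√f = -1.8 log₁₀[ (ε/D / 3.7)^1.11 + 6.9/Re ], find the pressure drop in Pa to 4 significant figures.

Hydraulic diameter D_h = 4A/P = 4·(0.2731·0.2269)/(2·(0.2731+0.2269)) = 0.2479/1 = 0.2479 m.
Re = ρVD_h/μ = 1.348·1.597·0.2479/1.78e-05 = 2.998e+04.
ε/D_h = 7.4e-05/0.2479 = 0.000299; Haaland gives 1/√f = -1.8 log₁₀[2.86e-05+0.00023] = 6.457, so f = 0.02399.
ΔP = f(L/D_h)(ρV²/2) = 0.02399·230.6/0.2479·1.719 = 38.36 Pa.

ΔP ≈ 38.36 Pa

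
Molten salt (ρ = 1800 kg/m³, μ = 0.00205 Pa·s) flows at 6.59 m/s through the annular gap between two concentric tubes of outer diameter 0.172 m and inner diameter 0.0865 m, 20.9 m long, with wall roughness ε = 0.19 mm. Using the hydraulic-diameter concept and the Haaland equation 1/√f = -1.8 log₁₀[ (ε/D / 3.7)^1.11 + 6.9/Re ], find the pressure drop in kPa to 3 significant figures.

Hydraulic diameter D_h = 4A/P = D_o - D_i = 0.172 - 0.0865 = 0.0855 m.
Re = ρVD_h/μ = 1800·6.59·0.0855/0.00205 = 4.947e+05.
ε/D_h = 0.00019/0.0855 = 0.00222; Haaland gives 1/√f = -1.8 log₁₀[0.000266+1.39e-05] = 6.396, so f = 0.02444.
ΔP = f(L/D_h)(ρV²/2) = 0.02444·20.9/0.0855·3.909e+04 = 2.335e+05 Pa.
ΔP = 234 kPa.

ΔP ≈ 234 kPa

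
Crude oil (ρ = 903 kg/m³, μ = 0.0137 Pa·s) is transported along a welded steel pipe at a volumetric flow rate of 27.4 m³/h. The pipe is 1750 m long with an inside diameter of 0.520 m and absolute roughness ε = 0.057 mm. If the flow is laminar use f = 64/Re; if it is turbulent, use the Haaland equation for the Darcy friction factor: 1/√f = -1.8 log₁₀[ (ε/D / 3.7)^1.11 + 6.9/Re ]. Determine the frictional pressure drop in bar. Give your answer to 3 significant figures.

Q = 27.4 m³/h = 27.4/3600 = 0.007611 m³/s.
Cross-sectional area A = πD²/4 = π(0.52)²/4 = 0.2124 m²; mean velocity V = Q/A = 0.007611/0.2124 = 0.03584 m/s.
Reynolds number Re = ρVD/μ = 903 · 0.03584 · 0.52 / 0.0137 = 1228.
Re < 2300 → laminar flow, so f = 64/Re = 64/1228 = 0.0521 (the turbulent correlation is not needed).
Darcy-Weisbach: ΔP = f(L/D)(ρV²/2) = 0.0521·(1750/0.52)·(903·0.03584²/2) = 0.0521·3365·0.5799 = 101.7 Pa.
ΔP = 101.7 Pa = 0.00102 bar.

ΔP ≈ 0.00102 bar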